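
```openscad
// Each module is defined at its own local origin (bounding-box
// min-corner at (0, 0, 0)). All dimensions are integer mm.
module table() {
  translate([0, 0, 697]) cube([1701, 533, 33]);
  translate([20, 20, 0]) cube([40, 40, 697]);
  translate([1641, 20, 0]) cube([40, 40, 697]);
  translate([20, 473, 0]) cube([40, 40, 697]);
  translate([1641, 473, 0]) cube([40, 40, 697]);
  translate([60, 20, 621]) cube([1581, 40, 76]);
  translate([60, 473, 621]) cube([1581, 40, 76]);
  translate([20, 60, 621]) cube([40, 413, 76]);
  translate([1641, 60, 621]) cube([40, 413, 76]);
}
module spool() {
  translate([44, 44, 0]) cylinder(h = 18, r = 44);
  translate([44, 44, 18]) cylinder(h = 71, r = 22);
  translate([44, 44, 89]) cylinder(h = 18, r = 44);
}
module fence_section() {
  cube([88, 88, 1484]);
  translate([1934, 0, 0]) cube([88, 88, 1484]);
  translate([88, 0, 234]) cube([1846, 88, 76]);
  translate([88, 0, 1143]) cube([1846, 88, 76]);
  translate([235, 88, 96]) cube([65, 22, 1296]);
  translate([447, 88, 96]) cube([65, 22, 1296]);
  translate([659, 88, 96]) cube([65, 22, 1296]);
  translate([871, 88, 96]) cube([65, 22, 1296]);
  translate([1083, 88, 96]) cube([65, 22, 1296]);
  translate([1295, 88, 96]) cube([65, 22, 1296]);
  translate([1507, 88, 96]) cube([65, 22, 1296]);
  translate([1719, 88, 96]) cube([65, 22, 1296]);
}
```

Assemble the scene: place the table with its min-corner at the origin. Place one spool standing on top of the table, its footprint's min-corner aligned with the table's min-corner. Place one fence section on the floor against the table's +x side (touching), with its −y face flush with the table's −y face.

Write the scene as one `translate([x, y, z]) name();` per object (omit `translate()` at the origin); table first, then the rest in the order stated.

table();
translate([0, 0, 730]) spool();
translate([1701, 0, 0]) fence_section();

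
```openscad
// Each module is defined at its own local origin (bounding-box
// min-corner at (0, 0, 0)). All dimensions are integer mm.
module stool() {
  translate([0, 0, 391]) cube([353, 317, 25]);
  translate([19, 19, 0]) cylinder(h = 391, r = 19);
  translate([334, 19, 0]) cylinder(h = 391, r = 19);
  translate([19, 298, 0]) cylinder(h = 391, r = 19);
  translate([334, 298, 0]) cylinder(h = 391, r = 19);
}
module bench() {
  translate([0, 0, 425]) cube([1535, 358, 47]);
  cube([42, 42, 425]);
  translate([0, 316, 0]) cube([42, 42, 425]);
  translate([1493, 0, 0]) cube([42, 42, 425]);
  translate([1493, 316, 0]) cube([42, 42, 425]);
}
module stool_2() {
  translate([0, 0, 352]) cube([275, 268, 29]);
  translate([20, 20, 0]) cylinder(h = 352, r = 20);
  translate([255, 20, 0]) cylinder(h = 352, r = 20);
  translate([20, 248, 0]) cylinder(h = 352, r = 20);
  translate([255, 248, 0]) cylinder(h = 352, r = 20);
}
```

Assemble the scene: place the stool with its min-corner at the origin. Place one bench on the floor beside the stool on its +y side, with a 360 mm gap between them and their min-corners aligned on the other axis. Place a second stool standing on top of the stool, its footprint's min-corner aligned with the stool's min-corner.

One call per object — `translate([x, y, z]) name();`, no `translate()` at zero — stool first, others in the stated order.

stool();
translate([0, 677, 0]) bench();
translate([0, 0, 416]) stool_2();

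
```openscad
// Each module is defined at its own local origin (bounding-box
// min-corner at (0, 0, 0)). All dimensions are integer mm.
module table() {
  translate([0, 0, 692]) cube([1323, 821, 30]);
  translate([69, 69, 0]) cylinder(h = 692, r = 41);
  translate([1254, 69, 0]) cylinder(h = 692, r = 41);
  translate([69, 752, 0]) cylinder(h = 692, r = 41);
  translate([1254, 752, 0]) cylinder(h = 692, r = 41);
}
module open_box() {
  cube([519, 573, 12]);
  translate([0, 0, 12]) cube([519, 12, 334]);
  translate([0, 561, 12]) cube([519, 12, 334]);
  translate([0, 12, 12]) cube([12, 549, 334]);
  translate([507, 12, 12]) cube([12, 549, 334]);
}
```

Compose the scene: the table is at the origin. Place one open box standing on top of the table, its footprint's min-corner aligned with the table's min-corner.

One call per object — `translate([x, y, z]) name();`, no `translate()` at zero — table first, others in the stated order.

table();
translate([0, 0, 722]) open_box();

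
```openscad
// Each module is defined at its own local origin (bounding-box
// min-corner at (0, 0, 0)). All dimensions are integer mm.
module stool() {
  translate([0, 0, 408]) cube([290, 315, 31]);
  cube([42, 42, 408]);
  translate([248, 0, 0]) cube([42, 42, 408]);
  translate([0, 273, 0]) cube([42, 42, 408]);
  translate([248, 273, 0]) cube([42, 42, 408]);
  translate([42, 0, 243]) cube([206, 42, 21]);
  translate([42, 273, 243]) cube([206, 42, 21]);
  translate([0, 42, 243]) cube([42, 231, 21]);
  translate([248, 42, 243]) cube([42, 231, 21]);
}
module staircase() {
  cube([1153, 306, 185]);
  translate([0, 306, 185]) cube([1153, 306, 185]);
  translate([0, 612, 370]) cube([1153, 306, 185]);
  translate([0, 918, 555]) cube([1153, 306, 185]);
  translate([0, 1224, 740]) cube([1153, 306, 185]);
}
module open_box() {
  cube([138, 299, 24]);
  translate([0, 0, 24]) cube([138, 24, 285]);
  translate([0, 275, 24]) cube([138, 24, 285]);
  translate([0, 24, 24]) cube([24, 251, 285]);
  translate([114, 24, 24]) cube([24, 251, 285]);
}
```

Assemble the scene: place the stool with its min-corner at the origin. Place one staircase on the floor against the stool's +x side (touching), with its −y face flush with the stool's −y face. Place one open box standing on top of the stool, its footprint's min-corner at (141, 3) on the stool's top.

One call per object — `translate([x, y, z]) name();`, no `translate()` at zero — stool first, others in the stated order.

stool();
translate([290, 0, 0]) staircase();
translate([141, 3, 439]) open_box();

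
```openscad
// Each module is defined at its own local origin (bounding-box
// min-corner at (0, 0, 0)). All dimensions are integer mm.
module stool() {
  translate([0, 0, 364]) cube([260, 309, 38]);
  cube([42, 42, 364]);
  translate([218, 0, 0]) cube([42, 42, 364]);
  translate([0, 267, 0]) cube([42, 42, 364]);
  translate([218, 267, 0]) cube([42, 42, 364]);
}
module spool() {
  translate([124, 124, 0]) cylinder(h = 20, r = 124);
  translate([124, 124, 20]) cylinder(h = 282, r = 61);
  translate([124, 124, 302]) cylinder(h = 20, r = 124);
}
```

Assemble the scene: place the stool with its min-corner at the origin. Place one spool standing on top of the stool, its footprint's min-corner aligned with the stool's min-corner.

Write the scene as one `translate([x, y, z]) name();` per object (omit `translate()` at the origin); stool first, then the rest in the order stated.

stool();
translate([0, 0, 402]) spool();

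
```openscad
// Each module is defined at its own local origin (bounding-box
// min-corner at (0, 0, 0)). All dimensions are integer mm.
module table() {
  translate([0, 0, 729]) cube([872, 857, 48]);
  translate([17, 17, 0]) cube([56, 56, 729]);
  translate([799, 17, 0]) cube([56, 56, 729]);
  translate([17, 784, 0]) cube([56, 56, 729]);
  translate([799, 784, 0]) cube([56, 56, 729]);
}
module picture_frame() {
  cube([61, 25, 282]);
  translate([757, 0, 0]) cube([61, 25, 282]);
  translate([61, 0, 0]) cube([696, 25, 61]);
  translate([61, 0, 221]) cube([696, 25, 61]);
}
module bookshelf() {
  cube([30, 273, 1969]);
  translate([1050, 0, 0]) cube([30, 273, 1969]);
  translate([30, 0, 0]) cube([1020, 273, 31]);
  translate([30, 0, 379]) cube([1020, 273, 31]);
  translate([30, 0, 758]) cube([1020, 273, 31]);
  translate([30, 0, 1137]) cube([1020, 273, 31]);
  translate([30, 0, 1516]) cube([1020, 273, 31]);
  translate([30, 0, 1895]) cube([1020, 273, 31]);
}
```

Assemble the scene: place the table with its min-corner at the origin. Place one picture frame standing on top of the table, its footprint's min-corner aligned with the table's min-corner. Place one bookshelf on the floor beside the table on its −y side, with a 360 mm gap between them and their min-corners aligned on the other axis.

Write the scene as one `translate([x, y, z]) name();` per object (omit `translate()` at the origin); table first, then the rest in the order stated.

table();
translate([0, 0, 777]) picture_frame();
translate([0, -633, 0]) bookshelf();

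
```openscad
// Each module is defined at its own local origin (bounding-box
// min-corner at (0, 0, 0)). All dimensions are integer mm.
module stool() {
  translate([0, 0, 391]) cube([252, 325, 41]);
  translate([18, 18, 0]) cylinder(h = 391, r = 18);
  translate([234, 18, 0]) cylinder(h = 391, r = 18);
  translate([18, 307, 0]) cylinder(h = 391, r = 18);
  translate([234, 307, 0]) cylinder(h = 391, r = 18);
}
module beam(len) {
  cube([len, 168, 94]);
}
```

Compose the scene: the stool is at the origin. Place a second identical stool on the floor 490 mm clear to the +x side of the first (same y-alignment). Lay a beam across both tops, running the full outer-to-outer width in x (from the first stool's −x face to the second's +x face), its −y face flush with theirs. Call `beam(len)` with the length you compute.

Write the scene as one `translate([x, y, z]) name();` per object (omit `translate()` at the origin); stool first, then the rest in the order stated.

stool();
translate([742, 0, 0]) stool();
translate([0, 0, 432]) beam(994);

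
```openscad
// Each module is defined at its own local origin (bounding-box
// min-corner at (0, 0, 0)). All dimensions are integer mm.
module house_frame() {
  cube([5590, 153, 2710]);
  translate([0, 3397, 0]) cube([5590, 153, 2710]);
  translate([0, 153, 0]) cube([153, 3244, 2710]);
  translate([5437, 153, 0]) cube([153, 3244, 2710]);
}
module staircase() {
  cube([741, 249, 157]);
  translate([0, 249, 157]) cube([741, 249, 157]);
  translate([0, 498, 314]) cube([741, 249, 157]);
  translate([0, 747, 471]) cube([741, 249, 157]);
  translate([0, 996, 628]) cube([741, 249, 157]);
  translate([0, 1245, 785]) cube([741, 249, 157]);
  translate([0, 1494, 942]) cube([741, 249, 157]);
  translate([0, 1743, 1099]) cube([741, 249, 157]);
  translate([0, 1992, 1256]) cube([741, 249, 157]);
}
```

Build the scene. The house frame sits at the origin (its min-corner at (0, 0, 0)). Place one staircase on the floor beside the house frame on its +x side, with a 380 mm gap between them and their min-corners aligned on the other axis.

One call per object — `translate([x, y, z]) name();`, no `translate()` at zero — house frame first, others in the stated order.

house_frame();
translate([5970, 0, 0]) staircase();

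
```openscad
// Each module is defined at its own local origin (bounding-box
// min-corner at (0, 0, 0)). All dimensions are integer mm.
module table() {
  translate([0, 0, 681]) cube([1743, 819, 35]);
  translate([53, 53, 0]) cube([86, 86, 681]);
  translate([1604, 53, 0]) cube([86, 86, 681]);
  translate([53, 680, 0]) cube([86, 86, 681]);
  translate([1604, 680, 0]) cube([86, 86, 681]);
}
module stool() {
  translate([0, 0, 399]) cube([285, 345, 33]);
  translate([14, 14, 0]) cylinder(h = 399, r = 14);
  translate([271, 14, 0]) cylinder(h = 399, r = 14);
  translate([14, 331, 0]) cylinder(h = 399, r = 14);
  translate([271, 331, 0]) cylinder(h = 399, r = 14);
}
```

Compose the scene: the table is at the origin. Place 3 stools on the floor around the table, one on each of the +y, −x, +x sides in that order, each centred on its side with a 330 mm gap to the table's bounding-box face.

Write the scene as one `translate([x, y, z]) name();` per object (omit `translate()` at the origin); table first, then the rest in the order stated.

table();
translate([729, 1149, 0]) stool();
translate([-615, 237, 0]) stool();
translate([2073, 237, 0]) stool();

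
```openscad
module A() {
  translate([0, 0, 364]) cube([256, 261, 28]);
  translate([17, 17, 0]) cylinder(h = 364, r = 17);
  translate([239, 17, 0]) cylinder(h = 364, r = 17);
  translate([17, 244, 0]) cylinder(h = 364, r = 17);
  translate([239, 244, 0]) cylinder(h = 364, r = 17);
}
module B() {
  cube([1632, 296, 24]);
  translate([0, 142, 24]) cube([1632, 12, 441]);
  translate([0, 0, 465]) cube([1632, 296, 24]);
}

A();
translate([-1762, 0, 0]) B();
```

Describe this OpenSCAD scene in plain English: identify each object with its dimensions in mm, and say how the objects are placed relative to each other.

A is a simple wooden stool: a rectangular seat 256 mm (x) by 261 mm (y), 28 mm thick, top face at z = 392 mm, on four round legs, each 34 mm in diameter. The legs rest on z = 0, each leg's axis is inset half a diameter from the nearest pair of seat edges (so the leg's bounding box is flush with the corner).

B is an I-beam lying along x, 1632 mm long. Overall section height 489 mm. Two flanges 296 mm wide (y) and 24 mm thick, one on the floor and one at the top; a web 12 mm thick runs between them, centred on the flange width.

The I-beam is on the floor beside the stool on its −x side.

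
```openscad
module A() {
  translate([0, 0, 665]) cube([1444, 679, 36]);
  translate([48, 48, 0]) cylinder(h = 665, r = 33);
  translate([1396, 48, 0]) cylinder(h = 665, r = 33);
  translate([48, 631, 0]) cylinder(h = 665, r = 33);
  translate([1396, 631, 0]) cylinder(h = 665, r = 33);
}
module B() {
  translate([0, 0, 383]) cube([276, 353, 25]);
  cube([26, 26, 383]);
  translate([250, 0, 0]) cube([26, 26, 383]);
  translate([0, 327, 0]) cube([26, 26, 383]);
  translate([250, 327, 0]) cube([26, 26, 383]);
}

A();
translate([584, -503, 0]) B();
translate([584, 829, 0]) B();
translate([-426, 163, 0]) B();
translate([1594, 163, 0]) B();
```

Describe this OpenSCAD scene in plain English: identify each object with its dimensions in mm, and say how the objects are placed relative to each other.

A is a table: top 1444 mm (x) × 679 mm (y), 36 mm thick, upper face at z = 701 mm, on four round legs of 66 mm diameter, each leg's bounding box inset 15 mm from the nearest pair of top edges, running from z = 0 to the bottom of the top.

B is a simple wooden stool: a rectangular seat 276 mm (x) by 353 mm (y), 25 mm thick, top face at z = 408 mm, on four square legs, each 26×26 mm in cross-section. The legs rest on z = 0, each flush with a corner of the seat.

Four stools sit around the table at the −y, +y, −x, +x sides.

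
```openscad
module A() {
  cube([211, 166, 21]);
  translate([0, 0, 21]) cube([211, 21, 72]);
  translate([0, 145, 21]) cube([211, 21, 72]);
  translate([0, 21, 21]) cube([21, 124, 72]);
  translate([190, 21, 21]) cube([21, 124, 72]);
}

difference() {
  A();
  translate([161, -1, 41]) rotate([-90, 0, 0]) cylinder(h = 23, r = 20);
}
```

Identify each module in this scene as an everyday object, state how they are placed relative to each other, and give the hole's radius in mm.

The subtracted cylinder has r = 20 mm.

A is an open box. The open box has a circular hole through its front wall. The hole's radius is 20 mm.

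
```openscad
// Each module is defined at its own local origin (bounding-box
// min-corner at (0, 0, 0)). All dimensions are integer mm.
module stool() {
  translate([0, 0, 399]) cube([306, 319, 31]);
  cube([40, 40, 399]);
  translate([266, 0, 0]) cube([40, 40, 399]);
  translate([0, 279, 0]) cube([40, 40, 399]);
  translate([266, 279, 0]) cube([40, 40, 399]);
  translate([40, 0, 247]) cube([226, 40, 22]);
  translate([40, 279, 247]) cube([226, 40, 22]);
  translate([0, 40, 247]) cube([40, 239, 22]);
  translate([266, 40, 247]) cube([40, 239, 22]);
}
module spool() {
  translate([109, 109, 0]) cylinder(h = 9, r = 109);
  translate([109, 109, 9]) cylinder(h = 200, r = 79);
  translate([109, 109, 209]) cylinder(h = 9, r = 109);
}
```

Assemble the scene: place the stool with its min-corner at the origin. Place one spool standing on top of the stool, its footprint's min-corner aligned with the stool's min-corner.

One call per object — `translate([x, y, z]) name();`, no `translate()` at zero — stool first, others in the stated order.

stool();
translate([0, 0, 430]) spool();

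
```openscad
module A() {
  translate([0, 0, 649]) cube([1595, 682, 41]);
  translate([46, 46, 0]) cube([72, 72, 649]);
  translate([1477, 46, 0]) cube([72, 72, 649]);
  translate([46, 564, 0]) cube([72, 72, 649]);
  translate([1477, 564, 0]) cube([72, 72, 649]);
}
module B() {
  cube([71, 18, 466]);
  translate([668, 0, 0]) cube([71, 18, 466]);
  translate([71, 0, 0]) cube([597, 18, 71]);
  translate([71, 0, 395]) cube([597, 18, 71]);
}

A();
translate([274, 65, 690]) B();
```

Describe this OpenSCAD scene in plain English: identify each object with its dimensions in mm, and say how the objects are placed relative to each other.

A is a table with a 1595×682 mm rectangular top, 41 mm thick, top surface at z = 690 mm, supported by four 72×72 mm square legs, each inset 46 mm from the nearest pair of top edges, running from the floor.

B is a rectangular picture frame lying in the x–z plane (depth along y). The opening is 597 mm wide (x) by 324 mm tall (z), surrounded by a border 71 mm wide on all four sides. The frame is 18 mm deep and is made of two full-height vertical stiles with two horizontal rails fitted between them.

The picture frame is on top of the table.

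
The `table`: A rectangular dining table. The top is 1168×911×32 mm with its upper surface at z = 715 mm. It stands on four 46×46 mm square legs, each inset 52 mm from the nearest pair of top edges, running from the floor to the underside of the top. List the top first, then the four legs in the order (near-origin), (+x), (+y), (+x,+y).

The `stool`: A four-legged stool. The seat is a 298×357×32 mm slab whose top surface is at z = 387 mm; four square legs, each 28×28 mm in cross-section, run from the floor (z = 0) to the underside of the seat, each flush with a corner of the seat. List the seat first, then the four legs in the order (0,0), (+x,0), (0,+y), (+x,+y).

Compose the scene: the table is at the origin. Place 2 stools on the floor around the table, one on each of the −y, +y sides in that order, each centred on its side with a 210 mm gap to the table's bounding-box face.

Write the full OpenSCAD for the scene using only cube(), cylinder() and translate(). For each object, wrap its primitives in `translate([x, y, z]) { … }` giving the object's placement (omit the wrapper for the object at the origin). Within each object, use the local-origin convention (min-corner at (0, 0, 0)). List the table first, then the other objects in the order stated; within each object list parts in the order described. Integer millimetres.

translate([0, 0, 683]) cube([1168, 911, 32]);
translate([52, 52, 0]) cube([46, 46, 683]);
translate([1070, 52, 0]) cube([46, 46, 683]);
translate([52, 813, 0]) cube([46, 46, 683]);
translate([1070, 813, 0]) cube([46, 46, 683]);
translate([435, -567, 0]) {
  translate([0, 0, 355]) cube([298, 357, 32]);
  cube([28, 28, 355]);
  translate([270, 0, 0]) cube([28, 28, 355]);
  translate([0, 329, 0]) cube([28, 28, 355]);
  translate([270, 329, 0]) cube([28, 28, 355]);
}
translate([435, 1121, 0]) {
  translate([0, 0, 355]) cube([298, 357, 32]);
  cube([28, 28, 355]);
  translate([270, 0, 0]) cube([28, 28, 355]);
  translate([0, 329, 0]) cube([28, 28, 355]);
  translate([270, 329, 0]) cube([28, 28, 355]);
}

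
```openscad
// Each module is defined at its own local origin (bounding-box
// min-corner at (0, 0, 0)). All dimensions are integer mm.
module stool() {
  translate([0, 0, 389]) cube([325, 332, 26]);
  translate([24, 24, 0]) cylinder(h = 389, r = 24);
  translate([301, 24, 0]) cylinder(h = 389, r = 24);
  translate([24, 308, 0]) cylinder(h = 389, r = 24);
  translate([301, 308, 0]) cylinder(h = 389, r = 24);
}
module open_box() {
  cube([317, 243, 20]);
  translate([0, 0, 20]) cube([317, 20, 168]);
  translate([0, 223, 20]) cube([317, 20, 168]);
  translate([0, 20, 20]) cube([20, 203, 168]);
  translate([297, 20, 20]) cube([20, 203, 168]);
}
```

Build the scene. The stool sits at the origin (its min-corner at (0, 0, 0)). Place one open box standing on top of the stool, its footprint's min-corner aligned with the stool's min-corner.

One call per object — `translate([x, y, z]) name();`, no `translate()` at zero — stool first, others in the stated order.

stool();
translate([0, 0, 415]) open_box();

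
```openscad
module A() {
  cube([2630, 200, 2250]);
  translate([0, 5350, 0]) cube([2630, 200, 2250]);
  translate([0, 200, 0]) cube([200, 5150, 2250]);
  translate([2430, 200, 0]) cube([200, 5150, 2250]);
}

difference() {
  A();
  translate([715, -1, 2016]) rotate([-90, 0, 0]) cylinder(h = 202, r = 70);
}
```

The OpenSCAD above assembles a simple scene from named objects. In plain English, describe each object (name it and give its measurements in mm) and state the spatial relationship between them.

A is the wall frame of a small rectangular building: four walls, each 2250 mm tall and 200 mm thick, enclosing a footprint 2630 mm (x) by 5550 mm (y) outside-to-outside, with no floor or roof. The front and back walls (the −y and +y sides) span the full width; the two side walls fit between them.

The house frame has a circular hole of radius 70 mm through its front wall, centred at (x = 715, z = 2016).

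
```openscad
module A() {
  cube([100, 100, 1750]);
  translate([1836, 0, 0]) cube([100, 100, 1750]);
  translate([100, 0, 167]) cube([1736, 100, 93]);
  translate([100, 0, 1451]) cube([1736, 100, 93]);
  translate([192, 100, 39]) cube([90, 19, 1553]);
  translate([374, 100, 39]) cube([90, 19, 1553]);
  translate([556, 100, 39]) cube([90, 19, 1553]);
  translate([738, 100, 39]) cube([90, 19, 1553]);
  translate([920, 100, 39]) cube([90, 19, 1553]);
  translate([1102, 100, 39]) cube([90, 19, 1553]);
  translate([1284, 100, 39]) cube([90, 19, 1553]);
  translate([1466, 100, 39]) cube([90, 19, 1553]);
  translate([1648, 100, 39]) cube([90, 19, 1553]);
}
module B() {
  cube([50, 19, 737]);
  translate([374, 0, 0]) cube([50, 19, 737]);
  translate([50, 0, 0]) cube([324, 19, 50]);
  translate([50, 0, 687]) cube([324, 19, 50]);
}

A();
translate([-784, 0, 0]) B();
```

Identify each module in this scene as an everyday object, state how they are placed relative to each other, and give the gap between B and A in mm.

The picture frame's nearest face is 360 mm from the fence section's −x face.

A is a fence section. B is a picture frame. The picture frame is on the floor beside the fence section on its −x side. The gap between the picture frame and the fence section is 360 mm.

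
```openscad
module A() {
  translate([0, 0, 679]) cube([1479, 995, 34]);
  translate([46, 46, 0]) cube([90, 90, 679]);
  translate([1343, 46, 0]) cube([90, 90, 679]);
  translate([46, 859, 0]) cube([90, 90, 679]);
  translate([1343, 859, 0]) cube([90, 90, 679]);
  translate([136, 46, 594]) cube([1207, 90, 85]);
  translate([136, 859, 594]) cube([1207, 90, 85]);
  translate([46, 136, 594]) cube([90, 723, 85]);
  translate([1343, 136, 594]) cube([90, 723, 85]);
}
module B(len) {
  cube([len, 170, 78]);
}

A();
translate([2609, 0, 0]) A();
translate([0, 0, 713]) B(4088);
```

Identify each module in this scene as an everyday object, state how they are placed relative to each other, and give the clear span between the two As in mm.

Second table starts at x = 2609; first ends at x = 1479; clear span = 2609 − 1479 = 1130 mm.

A is a table. B is a beam. A beam spans the tops of two tables. The clear span between the two tables is 1130 mm.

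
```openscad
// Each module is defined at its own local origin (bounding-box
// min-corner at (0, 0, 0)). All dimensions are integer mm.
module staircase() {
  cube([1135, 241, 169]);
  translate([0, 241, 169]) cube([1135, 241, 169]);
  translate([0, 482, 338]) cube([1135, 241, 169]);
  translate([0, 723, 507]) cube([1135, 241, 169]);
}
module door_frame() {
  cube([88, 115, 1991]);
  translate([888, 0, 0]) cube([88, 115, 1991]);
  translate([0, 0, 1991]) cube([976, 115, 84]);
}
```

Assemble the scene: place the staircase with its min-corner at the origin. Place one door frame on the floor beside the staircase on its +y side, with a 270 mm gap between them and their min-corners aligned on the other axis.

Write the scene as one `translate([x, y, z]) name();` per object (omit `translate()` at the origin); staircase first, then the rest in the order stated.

staircase();
translate([0, 1234, 0]) door_frame();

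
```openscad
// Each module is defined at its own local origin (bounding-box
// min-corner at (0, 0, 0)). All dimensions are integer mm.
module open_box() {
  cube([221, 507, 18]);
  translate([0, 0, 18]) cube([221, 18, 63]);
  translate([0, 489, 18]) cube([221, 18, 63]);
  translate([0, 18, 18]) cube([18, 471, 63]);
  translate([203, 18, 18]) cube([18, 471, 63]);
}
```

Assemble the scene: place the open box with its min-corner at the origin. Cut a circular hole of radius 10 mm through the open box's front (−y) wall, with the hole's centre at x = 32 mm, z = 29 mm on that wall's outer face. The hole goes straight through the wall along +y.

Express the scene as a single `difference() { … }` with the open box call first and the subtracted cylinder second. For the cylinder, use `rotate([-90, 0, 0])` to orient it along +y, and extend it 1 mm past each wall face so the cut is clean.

difference() {
  open_box();
  translate([32, -1, 29]) rotate([-90, 0, 0]) cylinder(h = 20, r = 10);
}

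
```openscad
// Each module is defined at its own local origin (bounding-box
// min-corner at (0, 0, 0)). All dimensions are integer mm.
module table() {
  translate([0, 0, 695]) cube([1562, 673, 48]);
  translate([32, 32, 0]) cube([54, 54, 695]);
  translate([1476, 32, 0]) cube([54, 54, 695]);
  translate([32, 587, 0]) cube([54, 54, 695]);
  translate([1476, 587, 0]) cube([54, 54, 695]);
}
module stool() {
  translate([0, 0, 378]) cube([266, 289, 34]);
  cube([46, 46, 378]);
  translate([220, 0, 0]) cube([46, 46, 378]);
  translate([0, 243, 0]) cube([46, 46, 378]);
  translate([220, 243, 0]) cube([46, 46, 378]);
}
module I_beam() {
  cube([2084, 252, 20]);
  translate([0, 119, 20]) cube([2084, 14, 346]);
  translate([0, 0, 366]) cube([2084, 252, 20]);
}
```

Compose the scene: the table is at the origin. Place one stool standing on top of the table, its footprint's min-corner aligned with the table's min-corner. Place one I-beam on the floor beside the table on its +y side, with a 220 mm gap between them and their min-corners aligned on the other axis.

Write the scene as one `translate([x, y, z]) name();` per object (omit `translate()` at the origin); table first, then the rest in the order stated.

table();
translate([0, 0, 743]) stool();
translate([0, 893, 0]) I_beam();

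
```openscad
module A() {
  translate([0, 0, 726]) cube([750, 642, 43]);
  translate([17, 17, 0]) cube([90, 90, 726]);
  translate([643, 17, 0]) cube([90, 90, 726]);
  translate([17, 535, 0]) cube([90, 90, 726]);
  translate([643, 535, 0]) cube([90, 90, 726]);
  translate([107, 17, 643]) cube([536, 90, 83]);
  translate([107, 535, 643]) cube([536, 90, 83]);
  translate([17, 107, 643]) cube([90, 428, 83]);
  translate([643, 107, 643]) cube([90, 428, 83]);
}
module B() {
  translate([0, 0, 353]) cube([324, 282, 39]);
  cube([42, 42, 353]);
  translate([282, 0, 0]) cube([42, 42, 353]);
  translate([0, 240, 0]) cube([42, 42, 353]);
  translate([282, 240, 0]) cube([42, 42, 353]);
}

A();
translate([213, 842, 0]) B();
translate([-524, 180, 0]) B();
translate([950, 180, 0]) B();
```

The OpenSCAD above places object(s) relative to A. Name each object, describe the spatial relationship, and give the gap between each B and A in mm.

A is a table. B is a stool. Three stools sit around the table at the +y, −x, +x sides. The gap between each stool and the table is 200 mm.

Each stool's nearest face is 200 mm from the table's bounding box.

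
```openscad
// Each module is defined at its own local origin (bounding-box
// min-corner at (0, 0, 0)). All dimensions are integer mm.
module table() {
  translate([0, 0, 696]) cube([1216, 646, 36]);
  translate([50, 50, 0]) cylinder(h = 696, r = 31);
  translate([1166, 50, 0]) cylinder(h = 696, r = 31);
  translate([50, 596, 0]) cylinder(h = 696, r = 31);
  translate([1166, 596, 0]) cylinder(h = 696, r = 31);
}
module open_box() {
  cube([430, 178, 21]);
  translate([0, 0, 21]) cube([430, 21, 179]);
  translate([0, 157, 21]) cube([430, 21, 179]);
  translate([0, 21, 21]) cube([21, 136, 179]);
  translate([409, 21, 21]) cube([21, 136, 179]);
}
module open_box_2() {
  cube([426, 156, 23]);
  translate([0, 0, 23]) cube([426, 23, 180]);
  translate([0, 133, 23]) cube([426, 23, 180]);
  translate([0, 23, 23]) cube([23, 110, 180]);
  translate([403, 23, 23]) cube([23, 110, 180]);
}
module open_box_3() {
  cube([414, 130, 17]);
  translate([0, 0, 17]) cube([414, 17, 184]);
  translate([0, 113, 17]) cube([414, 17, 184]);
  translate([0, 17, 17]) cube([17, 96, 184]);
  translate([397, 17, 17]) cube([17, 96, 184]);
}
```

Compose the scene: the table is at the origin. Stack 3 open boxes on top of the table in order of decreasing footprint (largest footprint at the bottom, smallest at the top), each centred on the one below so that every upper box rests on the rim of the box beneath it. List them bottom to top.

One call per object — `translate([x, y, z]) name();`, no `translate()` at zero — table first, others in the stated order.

table();
translate([393, 234, 732]) open_box();
translate([395, 245, 932]) open_box_2();
translate([401, 258, 1135]) open_box_3();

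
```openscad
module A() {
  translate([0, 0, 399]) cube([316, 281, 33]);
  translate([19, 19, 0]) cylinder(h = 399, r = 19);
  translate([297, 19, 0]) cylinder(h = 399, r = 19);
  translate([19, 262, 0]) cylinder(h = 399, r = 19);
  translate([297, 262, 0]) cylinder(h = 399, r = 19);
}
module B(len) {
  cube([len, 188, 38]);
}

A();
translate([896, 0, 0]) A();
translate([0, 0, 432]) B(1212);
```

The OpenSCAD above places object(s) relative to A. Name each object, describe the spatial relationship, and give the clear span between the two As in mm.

Second stool starts at x = 896; first ends at x = 316; clear span = 896 − 316 = 580 mm.

A is a stool. B is a beam. A beam spans the tops of two stools. The clear span between the two stools is 580 mm.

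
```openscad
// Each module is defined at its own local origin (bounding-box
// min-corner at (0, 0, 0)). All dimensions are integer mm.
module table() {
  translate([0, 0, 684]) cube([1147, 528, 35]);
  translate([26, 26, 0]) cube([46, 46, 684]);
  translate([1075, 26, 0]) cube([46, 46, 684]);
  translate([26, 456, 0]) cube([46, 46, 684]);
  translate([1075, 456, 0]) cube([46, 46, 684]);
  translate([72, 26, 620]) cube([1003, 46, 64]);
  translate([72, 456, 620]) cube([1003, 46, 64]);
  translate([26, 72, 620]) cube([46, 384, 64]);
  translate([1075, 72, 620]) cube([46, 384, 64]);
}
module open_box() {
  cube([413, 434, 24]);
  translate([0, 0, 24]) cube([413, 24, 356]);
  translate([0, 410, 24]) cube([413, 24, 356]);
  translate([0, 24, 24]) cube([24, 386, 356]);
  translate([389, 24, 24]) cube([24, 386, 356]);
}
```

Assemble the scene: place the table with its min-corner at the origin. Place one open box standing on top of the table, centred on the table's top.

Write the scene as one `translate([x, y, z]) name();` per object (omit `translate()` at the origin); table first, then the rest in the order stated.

table();
translate([367, 47, 719]) open_box();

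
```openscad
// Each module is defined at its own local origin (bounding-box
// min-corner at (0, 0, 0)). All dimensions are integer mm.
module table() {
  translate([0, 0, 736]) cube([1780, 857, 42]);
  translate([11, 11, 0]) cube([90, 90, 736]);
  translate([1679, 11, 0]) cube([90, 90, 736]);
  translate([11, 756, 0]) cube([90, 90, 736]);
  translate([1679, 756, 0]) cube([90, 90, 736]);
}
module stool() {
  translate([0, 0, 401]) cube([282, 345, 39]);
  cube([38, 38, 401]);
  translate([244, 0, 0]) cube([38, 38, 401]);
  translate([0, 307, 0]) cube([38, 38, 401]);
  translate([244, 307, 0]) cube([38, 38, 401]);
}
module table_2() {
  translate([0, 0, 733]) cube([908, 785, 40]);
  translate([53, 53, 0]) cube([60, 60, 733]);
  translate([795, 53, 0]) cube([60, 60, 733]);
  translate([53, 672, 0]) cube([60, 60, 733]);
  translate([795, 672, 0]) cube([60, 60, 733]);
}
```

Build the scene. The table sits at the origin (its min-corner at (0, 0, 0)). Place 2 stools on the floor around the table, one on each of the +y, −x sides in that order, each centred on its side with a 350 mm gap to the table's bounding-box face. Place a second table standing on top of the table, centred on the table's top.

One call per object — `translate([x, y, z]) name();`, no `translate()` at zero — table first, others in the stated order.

table();
translate([749, 1207, 0]) stool();
translate([-632, 256, 0]) stool();
translate([436, 36, 778]) table_2();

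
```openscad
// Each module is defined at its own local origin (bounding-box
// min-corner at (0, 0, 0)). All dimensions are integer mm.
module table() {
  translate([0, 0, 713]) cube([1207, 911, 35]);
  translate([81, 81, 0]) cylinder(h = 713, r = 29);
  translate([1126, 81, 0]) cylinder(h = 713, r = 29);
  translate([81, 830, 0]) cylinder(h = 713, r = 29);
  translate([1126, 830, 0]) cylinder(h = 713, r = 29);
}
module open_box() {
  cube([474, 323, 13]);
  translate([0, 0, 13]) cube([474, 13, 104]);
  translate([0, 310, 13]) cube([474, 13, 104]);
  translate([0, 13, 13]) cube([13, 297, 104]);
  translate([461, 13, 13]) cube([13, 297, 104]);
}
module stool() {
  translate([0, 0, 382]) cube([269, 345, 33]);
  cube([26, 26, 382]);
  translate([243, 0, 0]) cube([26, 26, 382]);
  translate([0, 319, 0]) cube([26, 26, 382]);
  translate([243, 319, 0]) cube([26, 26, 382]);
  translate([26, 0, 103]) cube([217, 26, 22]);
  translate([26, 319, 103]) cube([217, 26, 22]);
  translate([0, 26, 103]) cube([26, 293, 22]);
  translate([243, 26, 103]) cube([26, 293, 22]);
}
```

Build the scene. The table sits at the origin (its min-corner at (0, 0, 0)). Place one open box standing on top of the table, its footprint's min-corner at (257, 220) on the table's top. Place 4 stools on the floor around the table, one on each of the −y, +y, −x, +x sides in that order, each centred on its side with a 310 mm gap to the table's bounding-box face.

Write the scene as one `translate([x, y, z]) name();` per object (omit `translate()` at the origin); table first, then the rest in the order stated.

table();
translate([257, 220, 748]) open_box();
translate([469, -655, 0]) stool();
translate([469, 1221, 0]) stool();
translate([-579, 283, 0]) stool();
translate([1517, 283, 0]) stool();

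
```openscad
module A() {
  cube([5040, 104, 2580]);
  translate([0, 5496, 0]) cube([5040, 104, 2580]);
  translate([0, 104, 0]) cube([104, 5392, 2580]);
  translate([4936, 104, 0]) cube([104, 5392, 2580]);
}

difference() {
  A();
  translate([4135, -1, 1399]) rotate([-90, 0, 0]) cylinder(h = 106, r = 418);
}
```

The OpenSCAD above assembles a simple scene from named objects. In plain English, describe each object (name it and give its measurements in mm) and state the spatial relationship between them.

A is a box-shaped house frame (walls only): outside footprint 5040×5600 mm, wall height 2580 mm, wall thickness 104 mm. The two y-facing walls run the full x-width; the two x-facing walls fit between the inner faces of the y-facing walls.

The house frame has a circular hole of radius 418 mm through its front wall, centred at (x = 4135, z = 1399).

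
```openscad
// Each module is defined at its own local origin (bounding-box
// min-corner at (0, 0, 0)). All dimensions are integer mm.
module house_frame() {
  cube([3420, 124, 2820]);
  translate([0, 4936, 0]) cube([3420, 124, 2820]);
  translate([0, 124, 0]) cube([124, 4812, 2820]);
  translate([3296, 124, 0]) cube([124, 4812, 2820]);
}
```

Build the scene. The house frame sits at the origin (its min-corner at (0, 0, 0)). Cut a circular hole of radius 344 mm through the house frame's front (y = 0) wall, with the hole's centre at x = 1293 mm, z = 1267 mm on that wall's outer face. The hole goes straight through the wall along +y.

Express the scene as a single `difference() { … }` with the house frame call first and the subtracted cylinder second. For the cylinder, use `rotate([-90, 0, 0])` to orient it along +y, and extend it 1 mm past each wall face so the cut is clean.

difference() {
  house_frame();
  translate([1293, -1, 1267]) rotate([-90, 0, 0]) cylinder(h = 126, r = 344);
}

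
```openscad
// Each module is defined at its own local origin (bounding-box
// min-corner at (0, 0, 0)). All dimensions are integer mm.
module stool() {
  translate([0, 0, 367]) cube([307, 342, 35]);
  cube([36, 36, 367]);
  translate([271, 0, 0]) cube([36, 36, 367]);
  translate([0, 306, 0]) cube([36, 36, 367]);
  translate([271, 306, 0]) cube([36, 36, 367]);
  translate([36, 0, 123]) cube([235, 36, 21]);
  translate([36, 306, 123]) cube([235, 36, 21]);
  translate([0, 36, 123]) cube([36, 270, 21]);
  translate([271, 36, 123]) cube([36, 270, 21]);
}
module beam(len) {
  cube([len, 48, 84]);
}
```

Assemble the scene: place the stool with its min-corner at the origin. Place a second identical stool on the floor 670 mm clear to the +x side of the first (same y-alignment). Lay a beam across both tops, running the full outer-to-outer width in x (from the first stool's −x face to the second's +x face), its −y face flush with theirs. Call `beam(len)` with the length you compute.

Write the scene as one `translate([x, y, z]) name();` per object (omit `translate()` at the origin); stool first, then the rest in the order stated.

stool();
translate([977, 0, 0]) stool();
translate([0, 0, 402]) beam(1284);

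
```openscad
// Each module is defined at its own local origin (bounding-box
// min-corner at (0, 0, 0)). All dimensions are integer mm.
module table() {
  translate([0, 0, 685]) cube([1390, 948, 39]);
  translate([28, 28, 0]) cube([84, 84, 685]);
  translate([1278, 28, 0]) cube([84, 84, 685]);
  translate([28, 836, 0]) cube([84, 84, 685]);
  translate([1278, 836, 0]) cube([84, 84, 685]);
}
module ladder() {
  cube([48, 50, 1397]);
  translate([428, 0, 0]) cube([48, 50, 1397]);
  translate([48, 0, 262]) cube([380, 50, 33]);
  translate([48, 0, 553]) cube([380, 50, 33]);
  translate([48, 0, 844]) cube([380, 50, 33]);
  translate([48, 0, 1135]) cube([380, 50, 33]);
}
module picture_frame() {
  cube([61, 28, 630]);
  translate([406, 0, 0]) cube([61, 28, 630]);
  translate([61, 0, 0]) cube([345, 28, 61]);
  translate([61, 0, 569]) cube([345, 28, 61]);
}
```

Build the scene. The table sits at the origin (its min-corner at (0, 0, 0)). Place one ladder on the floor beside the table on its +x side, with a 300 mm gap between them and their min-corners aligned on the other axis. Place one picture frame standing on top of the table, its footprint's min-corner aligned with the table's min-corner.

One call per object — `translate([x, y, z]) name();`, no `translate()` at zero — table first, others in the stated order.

table();
translate([1690, 0, 0]) ladder();
translate([0, 0, 724]) picture_frame();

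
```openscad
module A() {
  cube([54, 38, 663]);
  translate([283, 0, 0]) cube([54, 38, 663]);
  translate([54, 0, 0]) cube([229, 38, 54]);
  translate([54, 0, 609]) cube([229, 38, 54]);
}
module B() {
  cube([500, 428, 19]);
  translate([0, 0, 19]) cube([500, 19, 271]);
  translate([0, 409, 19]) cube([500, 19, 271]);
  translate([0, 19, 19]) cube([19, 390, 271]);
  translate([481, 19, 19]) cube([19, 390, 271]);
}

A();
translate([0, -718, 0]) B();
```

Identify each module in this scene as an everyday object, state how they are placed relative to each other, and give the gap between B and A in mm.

The open box's nearest face is 290 mm from the picture frame's −y face.

A is a picture frame. B is an open box. The open box is on the floor beside the picture frame on its −y side. The gap between the open box and the picture frame is 290 mm.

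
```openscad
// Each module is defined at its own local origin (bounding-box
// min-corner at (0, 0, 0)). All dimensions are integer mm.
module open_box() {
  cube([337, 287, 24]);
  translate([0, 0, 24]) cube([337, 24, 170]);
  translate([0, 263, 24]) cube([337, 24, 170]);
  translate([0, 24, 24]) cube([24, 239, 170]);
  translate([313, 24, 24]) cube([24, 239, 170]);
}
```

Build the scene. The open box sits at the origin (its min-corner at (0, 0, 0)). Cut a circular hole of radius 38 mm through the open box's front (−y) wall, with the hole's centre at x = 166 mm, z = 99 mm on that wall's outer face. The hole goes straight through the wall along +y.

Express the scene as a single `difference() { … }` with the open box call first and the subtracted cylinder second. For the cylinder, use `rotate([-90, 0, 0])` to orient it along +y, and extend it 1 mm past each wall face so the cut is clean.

difference() {
  open_box();
  translate([166, -1, 99]) rotate([-90, 0, 0]) cylinder(h = 26, r = 38);
}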